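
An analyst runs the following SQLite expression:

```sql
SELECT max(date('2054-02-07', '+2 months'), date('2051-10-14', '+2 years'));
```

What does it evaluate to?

date('2054-02-07', '+2 months') → 2054-04-07.
date('2051-10-14', '+2 years') → 2053-10-14.
Later of the two is 2054-04-07.

2054-04-07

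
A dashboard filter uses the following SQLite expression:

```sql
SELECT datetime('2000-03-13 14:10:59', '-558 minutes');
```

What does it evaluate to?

2000-03-13 04:52:59

558 minutes = 9h 18m; -558 minutes from 2000-03-13 14:10:59 is 2000-03-13 04:52:59.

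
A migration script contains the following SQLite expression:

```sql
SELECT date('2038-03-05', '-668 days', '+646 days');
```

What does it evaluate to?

Applying '-668 days' to 2038-03-05: counting 668 days back gives 2036-05-06.
Applying '+646 days' to 2036-05-06: counting 646 days forward gives 2038-02-11.

2038-02-11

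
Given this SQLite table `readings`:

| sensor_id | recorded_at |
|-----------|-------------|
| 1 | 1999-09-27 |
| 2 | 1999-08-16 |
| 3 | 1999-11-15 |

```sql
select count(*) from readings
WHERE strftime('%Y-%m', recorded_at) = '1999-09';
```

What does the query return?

1

Rows with year-month 1999-09: 1999-09-27 → 1.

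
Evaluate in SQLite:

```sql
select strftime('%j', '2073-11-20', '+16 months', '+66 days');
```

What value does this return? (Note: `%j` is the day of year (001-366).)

145

First apply '+16 months', '+66 days': 2073-11-20 → 2075-05-25.
Day-of-year for 2075-05-25: days since 2075-01-01 inclusive = 145, zero-padded to 145.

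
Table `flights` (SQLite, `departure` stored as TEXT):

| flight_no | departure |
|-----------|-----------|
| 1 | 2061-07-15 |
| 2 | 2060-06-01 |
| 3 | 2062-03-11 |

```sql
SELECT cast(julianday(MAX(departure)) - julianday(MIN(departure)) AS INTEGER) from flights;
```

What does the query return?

MIN = 2060-06-01, MAX = 2062-03-11.
29 days remain in June 2060 after the 1st (30 − 1).
Full months from July 2060 through February 2062 contribute their day counts.
Then 11 days into March 2062.
Total: 29 + 31 + 31 + 30 + 31 + 30 + 31 + 31 + 28 + 31 + 30 + 31 + 30 + 31 + 31 + 30 + 31 + 30 + 31 + 31 + 28 + 11 = 648.

648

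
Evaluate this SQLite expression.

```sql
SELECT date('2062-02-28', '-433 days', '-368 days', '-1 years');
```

Applying '-433 days' to 2062-02-28: counting 433 days back gives 2060-12-22.
Applying '-368 days' to 2060-12-22: counting 368 days back gives 2059-12-20.
Adding -1 year to 2059-12-20 gives 2058-12-20.

2058-12-20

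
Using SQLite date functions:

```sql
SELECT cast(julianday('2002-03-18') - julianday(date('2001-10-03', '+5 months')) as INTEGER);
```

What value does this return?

Adding +5 months to 2001-10-03 gives 2002-03-03.
Both dates are in March 2002: 18 − 3 = 15.

15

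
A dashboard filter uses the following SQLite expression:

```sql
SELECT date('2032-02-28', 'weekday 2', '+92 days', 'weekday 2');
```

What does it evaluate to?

2032-06-08

`weekday 2` advances to the next Tuesday; 2032-02-28 is a Saturday, so it moves forward to 2032-03-02.
Applying '+92 days' to 2032-03-02: counting 92 days forward gives 2032-06-02.
`weekday 2` advances to the next Tuesday; 2032-06-02 is a Wednesday, so it moves forward to 2032-06-08.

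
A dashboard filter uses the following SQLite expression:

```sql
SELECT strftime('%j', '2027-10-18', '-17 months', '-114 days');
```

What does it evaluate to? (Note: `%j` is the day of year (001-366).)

First apply '-17 months', '-114 days': 2027-10-18 → 2026-01-24.
Day-of-year for 2026-01-24: days since 2026-01-01 inclusive = 24, zero-padded to 024.

024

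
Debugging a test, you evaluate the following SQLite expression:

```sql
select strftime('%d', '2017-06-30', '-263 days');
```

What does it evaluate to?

First apply '-263 days': 2017-06-30 → 2016-10-10.
`%d` extracts the 2-digit day of month: 10.

10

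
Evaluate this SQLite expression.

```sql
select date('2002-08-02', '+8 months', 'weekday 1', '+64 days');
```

Adding +8 months to 2002-08-02 gives 2003-04-02.
`weekday 1` advances to the next Monday; 2003-04-02 is a Wednesday, so it moves forward to 2003-04-07.
Applying '+64 days' to 2003-04-07: counting 64 days forward gives 2003-06-10.

2003-06-10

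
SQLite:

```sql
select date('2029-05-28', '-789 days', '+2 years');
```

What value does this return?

Applying '-789 days' to 2029-05-28: counting 789 days back gives 2027-03-31.
Adding +2 years to 2027-03-31 gives 2029-03-31.

2029-03-31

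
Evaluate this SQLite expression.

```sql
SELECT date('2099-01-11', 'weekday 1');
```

2099-01-12

`weekday 1` advances to the next Monday; 2099-01-11 is a Sunday, so it moves forward to 2099-01-12.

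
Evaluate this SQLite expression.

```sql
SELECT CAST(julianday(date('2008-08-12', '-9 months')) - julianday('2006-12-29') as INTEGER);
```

318

Adding -9 months to 2008-08-12 gives 2007-11-12.
2 days remain in December 2006 after the 29th (31 − 29).
Full months from January 2007 through October 2007 contribute their day counts.
Then 12 days into November 2007.
Total: 2 + 31 + 28 + 31 + 30 + 31 + 30 + 31 + 31 + 30 + 31 + 12 = 318.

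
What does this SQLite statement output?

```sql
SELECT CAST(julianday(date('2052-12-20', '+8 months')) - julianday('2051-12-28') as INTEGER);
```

Adding +8 months to 2052-12-20 gives 2053-08-20.
3 days remain in December 2051 after the 28th (31 − 28).
Full months from January 2052 through July 2053 contribute their day counts.
Then 20 days into August 2053.
Total: 3 + 31 + 29 + 31 + 30 + 31 + 30 + 31 + 31 + 30 + 31 + 30 + 31 + 31 + 28 + 31 + 30 + 31 + 30 + 31 + 20 = 601.

601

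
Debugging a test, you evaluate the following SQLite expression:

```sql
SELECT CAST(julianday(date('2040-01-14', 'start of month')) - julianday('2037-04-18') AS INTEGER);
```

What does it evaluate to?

`start of month` rewinds 2040-01-14 to 2040-01-01.
12 days remain in April 2037 after the 18th (30 − 18).
Full months from May 2037 through December 2039 contribute their day counts.
Then 1 day into January 2040.
Total: 12 + 31 + 30 + 31 + 31 + 30 + 31 + 30 + 31 + 31 + 28 + 31 + 30 + 31 + 30 + 31 + 31 + 30 + 31 + 30 + 31 + 31 + 28 + 31 + 30 + 31 + 30 + 31 + 31 + 30 + 31 + 30 + 31 + 1 = 988.

988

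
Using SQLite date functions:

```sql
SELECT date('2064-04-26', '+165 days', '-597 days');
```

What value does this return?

Applying '+165 days' to 2064-04-26: counting 165 days forward gives 2064-10-08.
Applying '-597 days' to 2064-10-08: counting 597 days back gives 2063-02-19.

2063-02-19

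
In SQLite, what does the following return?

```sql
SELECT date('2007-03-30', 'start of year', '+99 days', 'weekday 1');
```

2007-04-16

`start of year` rewinds 2007-03-30 to 2007-01-01.
Applying '+99 days' to 2007-01-01: counting 99 days forward gives 2007-04-10.
`weekday 1` advances to the next Monday; 2007-04-10 is a Tuesday, so it moves forward to 2007-04-16.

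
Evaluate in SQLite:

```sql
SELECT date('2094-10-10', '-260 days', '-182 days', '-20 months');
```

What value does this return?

Applying '-260 days' to 2094-10-10: counting 260 days back gives 2094-01-23.
Applying '-182 days' to 2094-01-23: counting 182 days back gives 2093-07-25.
Adding -20 months to 2093-07-25 gives 2091-11-25.

2091-11-25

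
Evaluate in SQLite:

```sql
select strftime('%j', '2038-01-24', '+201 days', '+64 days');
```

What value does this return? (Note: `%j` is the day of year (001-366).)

First apply '+201 days', '+64 days': 2038-01-24 → 2038-10-16.
Day-of-year for 2038-10-16: days since 2038-01-01 inclusive = 289, zero-padded to 289.

289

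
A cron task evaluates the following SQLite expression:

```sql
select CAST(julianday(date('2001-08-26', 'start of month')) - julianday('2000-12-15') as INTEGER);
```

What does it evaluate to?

`start of month` rewinds 2001-08-26 to 2001-08-01.
16 days remain in December 2000 after the 15th (31 − 15).
Full months from January 2001 through July 2001 contribute their day counts.
Then 1 day into August 2001.
Total: 16 + 31 + 28 + 31 + 30 + 31 + 30 + 31 + 1 = 229.

229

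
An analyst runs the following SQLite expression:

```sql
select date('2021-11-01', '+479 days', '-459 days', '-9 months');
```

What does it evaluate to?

Applying '+479 days' to 2021-11-01: counting 479 days forward gives 2023-02-23.
Applying '-459 days' to 2023-02-23: counting 459 days back gives 2021-11-21.
Adding -9 months to 2021-11-21 gives 2021-02-21.

2021-02-21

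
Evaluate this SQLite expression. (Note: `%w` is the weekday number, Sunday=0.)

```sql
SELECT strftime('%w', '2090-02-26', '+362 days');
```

First apply '+362 days': 2090-02-26 → 2091-02-23.
2091-02-23 is a Friday; with Sunday=0 that is 5.

5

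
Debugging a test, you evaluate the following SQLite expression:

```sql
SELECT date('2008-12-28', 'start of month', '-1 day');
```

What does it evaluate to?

`start of month` rewinds 2008-12-28 to 2008-12-01.
Going back 1 day from 2008-12-01 reaches 2008-11-30 (last day of November, 30 days).

2008-11-30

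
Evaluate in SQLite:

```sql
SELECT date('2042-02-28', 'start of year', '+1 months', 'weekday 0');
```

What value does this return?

`start of year` rewinds 2042-02-28 to 2042-01-01.
Adding +1 month to 2042-01-01 gives 2042-02-01.
`weekday 0` advances to the next Sunday; 2042-02-01 is a Saturday, so it moves forward to 2042-02-02.

2042-02-02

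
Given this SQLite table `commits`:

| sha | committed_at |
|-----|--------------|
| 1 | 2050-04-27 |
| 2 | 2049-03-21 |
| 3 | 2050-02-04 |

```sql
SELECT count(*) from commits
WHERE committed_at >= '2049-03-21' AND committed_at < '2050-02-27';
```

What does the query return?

Rows in [2049-03-21, 2050-02-27): 2049-03-21, 2050-02-04 → 2 rows.

2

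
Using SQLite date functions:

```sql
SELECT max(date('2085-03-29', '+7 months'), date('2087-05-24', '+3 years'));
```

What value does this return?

date('2085-03-29', '+7 months') → 2085-10-29.
date('2087-05-24', '+3 years') → 2090-05-24.
Later of the two is 2090-05-24.

2090-05-24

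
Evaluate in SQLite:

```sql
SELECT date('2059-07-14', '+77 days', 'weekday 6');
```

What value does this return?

2059-10-04

Applying '+77 days' to 2059-07-14: counting 77 days forward gives 2059-09-29.
`weekday 6` advances to the next Saturday; 2059-09-29 is a Monday, so it moves forward to 2059-10-04.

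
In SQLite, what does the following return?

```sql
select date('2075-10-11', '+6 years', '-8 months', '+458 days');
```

2082-05-15

Adding +6 years to 2075-10-11 gives 2081-10-11.
Adding -8 months to 2081-10-11 gives 2081-02-11.
Applying '+458 days' to 2081-02-11: counting 458 days forward gives 2082-05-15.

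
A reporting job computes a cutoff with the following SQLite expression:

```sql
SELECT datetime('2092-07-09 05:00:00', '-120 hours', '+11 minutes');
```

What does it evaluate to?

-120 hours from 2092-07-09 05:00:00 is 2092-07-04 05:00:00 (crosses midnight).
+11 minutes from 2092-07-04 05:00:00 is 2092-07-04 05:11:00.

2092-07-04 05:11:00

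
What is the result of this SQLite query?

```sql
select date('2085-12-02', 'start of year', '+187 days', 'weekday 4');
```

2085-07-12

`start of year` rewinds 2085-12-02 to 2085-01-01.
Applying '+187 days' to 2085-01-01: counting 187 days forward gives 2085-07-07.
`weekday 4` advances to the next Thursday; 2085-07-07 is a Saturday, so it moves forward to 2085-07-12.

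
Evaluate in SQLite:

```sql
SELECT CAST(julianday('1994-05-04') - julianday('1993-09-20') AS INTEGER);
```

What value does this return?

10 days remain in September 1993 after the 20th (30 − 20).
Full months from October 1993 through April 1994 contribute their day counts.
Then 4 days into May 1994.
Total: 10 + 31 + 30 + 31 + 31 + 28 + 31 + 30 + 4 = 226.

226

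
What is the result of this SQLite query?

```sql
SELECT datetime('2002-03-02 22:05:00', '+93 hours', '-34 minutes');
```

2002-03-06 18:31:00

+93 hours from 2002-03-02 22:05:00 is 2002-03-06 19:05:00 (crosses midnight).
-34 minutes from 2002-03-06 19:05:00 is 2002-03-06 18:31:00.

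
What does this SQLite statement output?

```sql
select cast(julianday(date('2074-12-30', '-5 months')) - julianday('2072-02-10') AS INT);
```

901

Adding -5 months to 2074-12-30 gives 2074-07-30.
19 days remain in February 2072 after the 10th (29 − 10).
Full months from March 2072 through June 2074 contribute their day counts.
Then 30 days into July 2074.
Total: 19 + 31 + 30 + 31 + 30 + 31 + 31 + 30 + 31 + 30 + 31 + 31 + 28 + 31 + 30 + 31 + 30 + 31 + 31 + 30 + 31 + 30 + 31 + 31 + 28 + 31 + 30 + 31 + 30 + 30 = 901.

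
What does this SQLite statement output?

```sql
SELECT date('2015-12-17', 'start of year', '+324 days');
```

2015-11-21

`start of year` rewinds 2015-12-17 to 2015-01-01.
Applying '+324 days' to 2015-01-01: counting 324 days forward gives 2015-11-21.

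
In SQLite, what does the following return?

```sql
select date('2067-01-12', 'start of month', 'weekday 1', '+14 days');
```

2067-01-17

`start of month` rewinds 2067-01-12 to 2067-01-01.
`weekday 1` advances to the next Monday; 2067-01-01 is a Saturday, so it moves forward to 2067-01-03.
Advancing 14 more days within January lands on 2067-01-17.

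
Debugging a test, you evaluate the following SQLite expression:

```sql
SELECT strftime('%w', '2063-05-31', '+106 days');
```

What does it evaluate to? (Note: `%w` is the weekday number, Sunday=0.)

First apply '+106 days': 2063-05-31 → 2063-09-14.
2063-09-14 is a Friday; with Sunday=0 that is 5.

5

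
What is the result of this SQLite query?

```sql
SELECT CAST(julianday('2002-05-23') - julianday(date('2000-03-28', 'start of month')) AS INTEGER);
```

`start of month` rewinds 2000-03-28 to 2000-03-01.
30 days remain in March 2000 after the 1st (31 − 1).
Full months from April 2000 through April 2002 contribute their day counts.
Then 23 days into May 2002.
Total: 30 + 30 + 31 + 30 + 31 + 31 + 30 + 31 + 30 + 31 + 31 + 28 + 31 + 30 + 31 + 30 + 31 + 31 + 30 + 31 + 30 + 31 + 31 + 28 + 31 + 30 + 23 = 813.

813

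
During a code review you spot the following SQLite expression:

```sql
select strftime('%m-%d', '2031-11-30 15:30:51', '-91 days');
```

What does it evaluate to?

First apply '-91 days': 2031-11-30 15:30:51 → 2031-08-31 15:30:51.
`%m-%d` extracts the month-day: 08-31.

08-31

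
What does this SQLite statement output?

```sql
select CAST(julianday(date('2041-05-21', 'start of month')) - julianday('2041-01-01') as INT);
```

`start of month` rewinds 2041-05-21 to 2041-05-01.
30 days remain in January 2041 after the 1st (31 − 1).
February 2041: 28 days.
March 2041: 31 days.
April 2041: 30 days.
Then 1 day into May 2041.
Total: 30 + 28 + 31 + 30 + 1 = 120.

120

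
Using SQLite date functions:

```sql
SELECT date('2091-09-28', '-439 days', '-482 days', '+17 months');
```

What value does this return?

Applying '-439 days' to 2091-09-28: counting 439 days back gives 2090-07-16.
Applying '-482 days' to 2090-07-16: counting 482 days back gives 2089-03-21.
Adding +17 months to 2089-03-21 gives 2090-08-21.

2090-08-21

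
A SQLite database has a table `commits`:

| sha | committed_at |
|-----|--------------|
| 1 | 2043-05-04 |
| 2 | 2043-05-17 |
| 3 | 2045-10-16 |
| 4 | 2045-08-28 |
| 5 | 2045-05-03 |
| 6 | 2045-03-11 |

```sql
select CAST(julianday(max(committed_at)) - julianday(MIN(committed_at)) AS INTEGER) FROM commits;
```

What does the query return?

896

MIN = 2043-05-04, MAX = 2045-10-16.
27 days remain in May 2043 after the 4th (31 − 4).
Full months from June 2043 through September 2045 contribute their day counts.
Then 16 days into October 2045.
Total: 27 + 30 + 31 + 31 + 30 + 31 + 30 + 31 + 31 + 29 + 31 + 30 + 31 + 30 + 31 + 31 + 30 + 31 + 30 + 31 + 31 + 28 + 31 + 30 + 31 + 30 + 31 + 31 + 30 + 16 = 896.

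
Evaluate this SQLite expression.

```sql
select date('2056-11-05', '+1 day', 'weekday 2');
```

Advancing 1 more day within November lands on 2056-11-06.
`weekday 2` advances to the next Tuesday; 2056-11-06 is a Monday, so it moves forward to 2056-11-07.

2056-11-07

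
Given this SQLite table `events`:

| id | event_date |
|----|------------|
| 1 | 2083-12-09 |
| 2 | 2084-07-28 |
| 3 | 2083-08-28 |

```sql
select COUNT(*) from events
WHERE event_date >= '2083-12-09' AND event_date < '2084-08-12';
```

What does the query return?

2

Rows in [2083-12-09, 2084-08-12): 2083-12-09, 2084-07-28 → 2 rows.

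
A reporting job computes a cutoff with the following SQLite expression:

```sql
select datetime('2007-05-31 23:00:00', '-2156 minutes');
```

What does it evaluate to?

2007-05-30 11:04:00

2156 minutes = 35h 56m; -2156 minutes from 2007-05-31 23:00:00 is 2007-05-30 11:04:00 (crosses midnight).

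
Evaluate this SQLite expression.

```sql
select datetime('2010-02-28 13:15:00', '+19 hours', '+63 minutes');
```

2010-03-01 09:18:00

+19 hours from 2010-02-28 13:15:00 is 2010-03-01 08:15:00 (crosses midnight).
63 minutes = 1h 3m; +63 minutes from 2010-03-01 08:15:00 is 2010-03-01 09:18:00.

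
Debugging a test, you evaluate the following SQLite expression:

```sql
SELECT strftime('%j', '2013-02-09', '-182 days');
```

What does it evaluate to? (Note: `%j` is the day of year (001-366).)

224

First apply '-182 days': 2013-02-09 → 2012-08-11.
Day-of-year for 2012-08-11: days since 2012-01-01 inclusive = 224, zero-padded to 224.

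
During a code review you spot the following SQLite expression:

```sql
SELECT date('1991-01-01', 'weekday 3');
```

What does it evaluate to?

1991-01-02

`weekday 3` advances to the next Wednesday; 1991-01-01 is a Tuesday, so it moves forward to 1991-01-02.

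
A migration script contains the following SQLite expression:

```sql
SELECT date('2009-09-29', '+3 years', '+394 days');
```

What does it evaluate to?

2013-10-28

Adding +3 years to 2009-09-29 gives 2012-09-29.
Applying '+394 days' to 2012-09-29: counting 394 days forward gives 2013-10-28.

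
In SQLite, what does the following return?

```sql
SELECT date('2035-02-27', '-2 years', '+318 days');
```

2034-01-11

Adding -2 years to 2035-02-27 gives 2033-02-27.
Applying '+318 days' to 2033-02-27: counting 318 days forward gives 2034-01-11.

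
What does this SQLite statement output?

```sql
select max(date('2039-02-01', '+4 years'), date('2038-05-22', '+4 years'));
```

date('2039-02-01', '+4 years') → 2043-02-01.
date('2038-05-22', '+4 years') → 2042-05-22.
Later of the two is 2043-02-01.

2043-02-01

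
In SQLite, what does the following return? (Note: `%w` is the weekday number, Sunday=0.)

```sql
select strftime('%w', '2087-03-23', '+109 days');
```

4

First apply '+109 days': 2087-03-23 → 2087-07-10.
2087-07-10 is a Thursday; with Sunday=0 that is 4.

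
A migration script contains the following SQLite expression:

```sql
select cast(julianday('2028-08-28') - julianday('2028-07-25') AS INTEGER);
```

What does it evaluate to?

6 days remain in July 2028 after the 25th (31 − 25).
Then 28 days into August 2028.
Total: 6 + 28 = 34.

34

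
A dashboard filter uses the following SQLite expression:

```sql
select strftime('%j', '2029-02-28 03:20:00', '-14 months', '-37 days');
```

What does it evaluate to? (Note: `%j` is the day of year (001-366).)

First apply '-14 months', '-37 days': 2029-02-28 03:20:00 → 2027-11-21 03:20:00.
Day-of-year for 2027-11-21: days since 2027-01-01 inclusive = 325, zero-padded to 325.

325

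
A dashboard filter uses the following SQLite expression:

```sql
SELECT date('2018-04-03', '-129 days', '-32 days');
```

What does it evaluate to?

2017-10-24

Applying '-129 days' to 2018-04-03: counting 129 days back gives 2017-11-25.
Going back 25 days from 2017-11-25 reaches 2017-10-31 (last day of October, 31 days).
Going back 7 days within October lands on 2017-10-24.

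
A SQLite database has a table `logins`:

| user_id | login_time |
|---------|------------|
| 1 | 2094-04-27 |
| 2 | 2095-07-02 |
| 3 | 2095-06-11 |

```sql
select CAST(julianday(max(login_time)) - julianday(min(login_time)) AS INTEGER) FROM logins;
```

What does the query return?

431

MIN = 2094-04-27, MAX = 2095-07-02.
3 days remain in April 2094 after the 27th (30 − 27).
Full months from May 2094 through June 2095 contribute their day counts.
Then 2 days into July 2095.
Total: 3 + 31 + 30 + 31 + 31 + 30 + 31 + 30 + 31 + 31 + 28 + 31 + 30 + 31 + 30 + 2 = 431.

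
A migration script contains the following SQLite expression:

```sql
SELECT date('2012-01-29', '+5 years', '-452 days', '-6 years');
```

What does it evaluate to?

Adding +5 years to 2012-01-29 gives 2017-01-29.
Applying '-452 days' to 2017-01-29: counting 452 days back gives 2015-11-04.
Adding -6 years to 2015-11-04 gives 2009-11-04.

2009-11-04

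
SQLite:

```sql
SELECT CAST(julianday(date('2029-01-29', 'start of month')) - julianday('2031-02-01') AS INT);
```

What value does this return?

-761

`start of month` rewinds 2029-01-29 to 2029-01-01.
30 days remain in January 2029 after the 1st (31 − 1).
Full months from February 2029 through January 2031 contribute their day counts.
Then 1 day into February 2031.
Total: 30 + 28 + 31 + 30 + 31 + 30 + 31 + 31 + 30 + 31 + 30 + 31 + 31 + 28 + 31 + 30 + 31 + 30 + 31 + 31 + 30 + 31 + 30 + 31 + 31 + 1 = 761.
The subtraction is earlier − later, so the result is −761 → -761.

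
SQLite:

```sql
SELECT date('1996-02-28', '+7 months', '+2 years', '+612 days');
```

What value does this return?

2000-06-01

Adding +7 months to 1996-02-28 gives 1996-09-28.
Adding +2 years to 1996-09-28 gives 1998-09-28.
Applying '+612 days' to 1998-09-28: counting 612 days forward gives 2000-06-01.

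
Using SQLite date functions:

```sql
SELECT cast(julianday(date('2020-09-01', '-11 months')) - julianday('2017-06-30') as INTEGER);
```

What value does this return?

823

Adding -11 months to 2020-09-01 gives 2019-10-01.
0 days remain in June 2017 after the 30th (30 − 30).
Full months from July 2017 through September 2019 contribute their day counts.
Then 1 day into October 2019.
Total: 0 + 31 + 31 + 30 + 31 + 30 + 31 + 31 + 28 + 31 + 30 + 31 + 30 + 31 + 31 + 30 + 31 + 30 + 31 + 31 + 28 + 31 + 30 + 31 + 30 + 31 + 31 + 30 + 1 = 823.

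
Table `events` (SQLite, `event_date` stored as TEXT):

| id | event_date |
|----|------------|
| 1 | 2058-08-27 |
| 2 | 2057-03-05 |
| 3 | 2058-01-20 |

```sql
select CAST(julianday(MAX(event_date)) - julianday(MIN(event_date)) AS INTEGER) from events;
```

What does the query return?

MIN = 2057-03-05, MAX = 2058-08-27.
26 days remain in March 2057 after the 5th (31 − 5).
Full months from April 2057 through July 2058 contribute their day counts.
Then 27 days into August 2058.
Total: 26 + 30 + 31 + 30 + 31 + 31 + 30 + 31 + 30 + 31 + 31 + 28 + 31 + 30 + 31 + 30 + 31 + 27 = 540.

540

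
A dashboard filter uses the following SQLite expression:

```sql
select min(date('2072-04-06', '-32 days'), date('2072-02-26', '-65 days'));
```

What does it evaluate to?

2071-12-23

date('2072-04-06', '-32 days') → 2072-03-05.
date('2072-02-26', '-65 days') → 2071-12-23.
Earlier of the two is 2071-12-23.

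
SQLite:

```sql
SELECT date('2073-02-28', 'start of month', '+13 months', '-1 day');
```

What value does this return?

2074-02-28

`start of month` rewinds 2073-02-28 to 2073-02-01.
Adding +13 months to 2073-02-01 gives 2074-03-01.
Going back 1 day from 2074-03-01 reaches 2074-02-28 (last day of February, 28 days).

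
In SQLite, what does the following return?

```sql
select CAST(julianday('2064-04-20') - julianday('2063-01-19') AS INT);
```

457

12 days remain in January 2063 after the 19th (31 − 19).
Full months from February 2063 through March 2064 contribute their day counts.
Then 20 days into April 2064.
Total: 12 + 28 + 31 + 30 + 31 + 30 + 31 + 31 + 30 + 31 + 30 + 31 + 31 + 29 + 31 + 20 = 457.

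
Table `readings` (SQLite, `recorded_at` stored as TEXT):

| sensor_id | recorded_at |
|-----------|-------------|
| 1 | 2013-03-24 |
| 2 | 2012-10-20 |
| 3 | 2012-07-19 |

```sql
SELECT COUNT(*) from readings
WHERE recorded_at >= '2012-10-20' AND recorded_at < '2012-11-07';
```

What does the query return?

Rows in [2012-10-20, 2012-11-07): 2012-10-20 → 1 row.

1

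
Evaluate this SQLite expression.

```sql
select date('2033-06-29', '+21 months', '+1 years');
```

2036-03-29

Adding +21 months to 2033-06-29 gives 2035-03-29.
Adding +1 year to 2035-03-29 gives 2036-03-29.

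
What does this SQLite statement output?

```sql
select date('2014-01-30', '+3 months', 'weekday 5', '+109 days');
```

Adding +3 months to 2014-01-30 gives 2014-04-30.
`weekday 5` advances to the next Friday; 2014-04-30 is a Wednesday, so it moves forward to 2014-05-02.
Applying '+109 days' to 2014-05-02: counting 109 days forward gives 2014-08-19.

2014-08-19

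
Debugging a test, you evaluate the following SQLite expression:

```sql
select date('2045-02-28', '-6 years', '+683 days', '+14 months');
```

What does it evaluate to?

Adding -6 years to 2045-02-28 gives 2039-02-28.
Applying '+683 days' to 2039-02-28: counting 683 days forward gives 2041-01-11.
Adding +14 months to 2041-01-11 gives 2042-03-11.

2042-03-11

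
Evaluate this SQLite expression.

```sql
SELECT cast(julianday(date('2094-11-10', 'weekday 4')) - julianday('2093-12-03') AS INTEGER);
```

343

`weekday 4` advances to the next Thursday; 2094-11-10 is a Wednesday, so it moves forward to 2094-11-11.
28 days remain in December 2093 after the 3rd (31 − 3).
Full months from January 2094 through October 2094 contribute their day counts.
Then 11 days into November 2094.
Total: 28 + 31 + 28 + 31 + 30 + 31 + 30 + 31 + 31 + 30 + 31 + 11 = 343.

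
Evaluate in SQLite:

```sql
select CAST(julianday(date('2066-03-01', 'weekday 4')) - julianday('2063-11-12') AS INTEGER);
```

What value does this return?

`weekday 4` advances to the next Thursday; 2066-03-01 is a Monday, so it moves forward to 2066-03-04.
18 days remain in November 2063 after the 12th (30 − 12).
Full months from December 2063 through February 2066 contribute their day counts.
Then 4 days into March 2066.
Total: 18 + 31 + 31 + 29 + 31 + 30 + 31 + 30 + 31 + 31 + 30 + 31 + 30 + 31 + 31 + 28 + 31 + 30 + 31 + 30 + 31 + 31 + 30 + 31 + 30 + 31 + 31 + 28 + 4 = 843.

843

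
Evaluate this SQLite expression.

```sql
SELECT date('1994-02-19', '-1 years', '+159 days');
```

1993-07-28

Adding -1 year to 1994-02-19 gives 1993-02-19.
Applying '+159 days' to 1993-02-19: counting 159 days forward gives 1993-07-28.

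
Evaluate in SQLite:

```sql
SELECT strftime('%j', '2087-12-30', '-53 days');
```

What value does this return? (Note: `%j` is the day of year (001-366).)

311

First apply '-53 days': 2087-12-30 → 2087-11-07.
Day-of-year for 2087-11-07: days since 2087-01-01 inclusive = 311, zero-padded to 311.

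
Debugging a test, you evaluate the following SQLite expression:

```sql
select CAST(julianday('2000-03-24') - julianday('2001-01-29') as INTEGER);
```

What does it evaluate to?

-311

7 days remain in March 2000 after the 24th (31 − 24).
Full months from April 2000 through December 2000 contribute their day counts.
Then 29 days into January 2001.
Total: 7 + 30 + 31 + 30 + 31 + 31 + 30 + 31 + 30 + 31 + 29 = 311.
The subtraction is earlier − later, so the result is −311 → -311.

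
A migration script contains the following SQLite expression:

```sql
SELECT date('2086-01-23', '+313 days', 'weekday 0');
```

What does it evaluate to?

2086-12-08

Applying '+313 days' to 2086-01-23: counting 313 days forward gives 2086-12-02.
`weekday 0` advances to the next Sunday; 2086-12-02 is a Monday, so it moves forward to 2086-12-08.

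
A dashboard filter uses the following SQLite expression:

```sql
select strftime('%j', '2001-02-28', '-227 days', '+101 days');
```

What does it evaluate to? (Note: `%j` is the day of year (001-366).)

First apply '-227 days', '+101 days': 2001-02-28 → 2000-10-25.
Day-of-year for 2000-10-25: days since 2000-01-01 inclusive = 299, zero-padded to 299.

299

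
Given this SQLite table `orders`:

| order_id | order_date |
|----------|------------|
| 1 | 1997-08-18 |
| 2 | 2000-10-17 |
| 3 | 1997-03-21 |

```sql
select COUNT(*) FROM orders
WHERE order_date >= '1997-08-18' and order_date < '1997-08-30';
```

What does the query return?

Rows in [1997-08-18, 1997-08-30): 1997-08-18 → 1 row.

1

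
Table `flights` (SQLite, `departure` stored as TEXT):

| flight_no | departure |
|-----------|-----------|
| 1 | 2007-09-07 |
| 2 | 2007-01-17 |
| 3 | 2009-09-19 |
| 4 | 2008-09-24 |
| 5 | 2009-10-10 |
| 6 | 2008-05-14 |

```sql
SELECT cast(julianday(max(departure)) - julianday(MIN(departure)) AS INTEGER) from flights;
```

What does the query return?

997

MIN = 2007-01-17, MAX = 2009-10-10.
14 days remain in January 2007 after the 17th (31 − 17).
Full months from February 2007 through September 2009 contribute their day counts.
Then 10 days into October 2009.
Total: 14 + 28 + 31 + 30 + 31 + 30 + 31 + 31 + 30 + 31 + 30 + 31 + 31 + 29 + 31 + 30 + 31 + 30 + 31 + 31 + 30 + 31 + 30 + 31 + 31 + 28 + 31 + 30 + 31 + 30 + 31 + 31 + 30 + 10 = 997.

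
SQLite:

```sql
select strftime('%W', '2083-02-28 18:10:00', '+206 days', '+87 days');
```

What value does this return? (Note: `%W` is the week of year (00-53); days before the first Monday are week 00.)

50

First apply '+206 days', '+87 days': 2083-02-28 18:10:00 → 2083-12-18 18:10:00.
2083-12-18 is a Saturday. SQLite's %W counts Mondays since the year started; the result is 50.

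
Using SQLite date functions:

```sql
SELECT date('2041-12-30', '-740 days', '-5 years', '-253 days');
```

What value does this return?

2034-04-12

Applying '-740 days' to 2041-12-30: counting 740 days back gives 2039-12-21.
Adding -5 years to 2039-12-21 gives 2034-12-21.
Applying '-253 days' to 2034-12-21: counting 253 days back gives 2034-04-12.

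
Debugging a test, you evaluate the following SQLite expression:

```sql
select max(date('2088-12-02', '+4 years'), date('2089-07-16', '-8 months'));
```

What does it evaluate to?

2092-12-02

date('2088-12-02', '+4 years') → 2092-12-02.
date('2089-07-16', '-8 months') → 2088-11-16.
Later of the two is 2092-12-02.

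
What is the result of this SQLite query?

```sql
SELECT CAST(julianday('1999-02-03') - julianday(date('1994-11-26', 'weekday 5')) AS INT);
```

`weekday 5` advances to the next Friday; 1994-11-26 is a Saturday, so it moves forward to 1994-12-02.
29 days remain in December 1994 after the 2nd (31 − 2).
Full months from January 1995 through January 1999 contribute their day counts.
Then 3 days into February 1999.
Total: 29 + 31 + 28 + 31 + 30 + 31 + 30 + 31 + 31 + 30 + 31 + 30 + 31 + 31 + 29 + 31 + 30 + 31 + 30 + 31 + 31 + 30 + 31 + 30 + 31 + 31 + 28 + 31 + 30 + 31 + 30 + 31 + 31 + 30 + 31 + 30 + 31 + 31 + 28 + 31 + 30 + 31 + 30 + 31 + 31 + 30 + 31 + 30 + 31 + 31 + 3 = 1524.

1524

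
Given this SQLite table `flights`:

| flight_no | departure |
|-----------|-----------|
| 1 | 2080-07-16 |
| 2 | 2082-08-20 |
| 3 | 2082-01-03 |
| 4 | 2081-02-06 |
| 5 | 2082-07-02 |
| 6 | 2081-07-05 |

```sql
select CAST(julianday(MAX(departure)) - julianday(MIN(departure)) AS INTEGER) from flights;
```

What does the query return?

MIN = 2080-07-16, MAX = 2082-08-20.
15 days remain in July 2080 after the 16th (31 − 16).
Full months from August 2080 through July 2082 contribute their day counts.
Then 20 days into August 2082.
Total: 15 + 31 + 30 + 31 + 30 + 31 + 31 + 28 + 31 + 30 + 31 + 30 + 31 + 31 + 30 + 31 + 30 + 31 + 31 + 28 + 31 + 30 + 31 + 30 + 31 + 20 = 765.

765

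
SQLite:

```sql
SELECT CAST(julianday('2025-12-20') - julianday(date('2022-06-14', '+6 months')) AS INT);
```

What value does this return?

1102

Adding +6 months to 2022-06-14 gives 2022-12-14.
17 days remain in December 2022 after the 14th (31 − 14).
Full months from January 2023 through November 2025 contribute their day counts.
Then 20 days into December 2025.
Total: 17 + 31 + 28 + 31 + 30 + 31 + 30 + 31 + 31 + 30 + 31 + 30 + 31 + 31 + 29 + 31 + 30 + 31 + 30 + 31 + 31 + 30 + 31 + 30 + 31 + 31 + 28 + 31 + 30 + 31 + 30 + 31 + 31 + 30 + 31 + 30 + 20 = 1102.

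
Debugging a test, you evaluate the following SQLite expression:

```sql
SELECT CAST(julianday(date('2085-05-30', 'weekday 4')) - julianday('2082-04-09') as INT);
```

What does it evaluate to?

1148

`weekday 4` advances to the next Thursday; 2085-05-30 is a Wednesday, so it moves forward to 2085-05-31.
21 days remain in April 2082 after the 9th (30 − 9).
Full months from May 2082 through April 2085 contribute their day counts.
Then 31 days into May 2085.
Total: 21 + 31 + 30 + 31 + 31 + 30 + 31 + 30 + 31 + 31 + 28 + 31 + 30 + 31 + 30 + 31 + 31 + 30 + 31 + 30 + 31 + 31 + 29 + 31 + 30 + 31 + 30 + 31 + 31 + 30 + 31 + 30 + 31 + 31 + 28 + 31 + 30 + 31 = 1148.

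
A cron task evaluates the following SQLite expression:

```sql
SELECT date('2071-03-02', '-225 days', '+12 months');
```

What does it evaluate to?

Applying '-225 days' to 2071-03-02: counting 225 days back gives 2070-07-20.
Adding +12 months to 2070-07-20 gives 2071-07-20.

2071-07-20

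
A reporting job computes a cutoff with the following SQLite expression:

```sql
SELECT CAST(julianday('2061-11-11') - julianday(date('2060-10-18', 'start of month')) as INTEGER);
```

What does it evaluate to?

406

`start of month` rewinds 2060-10-18 to 2060-10-01.
30 days remain in October 2060 after the 1st (31 − 1).
Full months from November 2060 through October 2061 contribute their day counts.
Then 11 days into November 2061.
Total: 30 + 30 + 31 + 31 + 28 + 31 + 30 + 31 + 30 + 31 + 31 + 30 + 31 + 11 = 406.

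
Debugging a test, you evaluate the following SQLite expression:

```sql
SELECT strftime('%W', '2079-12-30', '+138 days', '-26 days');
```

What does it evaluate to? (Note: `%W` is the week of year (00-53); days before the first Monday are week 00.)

First apply '+138 days', '-26 days': 2079-12-30 → 2080-04-20.
2080-04-20 is a Saturday. SQLite's %W counts Mondays since the year started; the result is 16.

16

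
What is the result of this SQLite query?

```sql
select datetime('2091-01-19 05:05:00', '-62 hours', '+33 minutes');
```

-62 hours from 2091-01-19 05:05:00 is 2091-01-16 15:05:00 (crosses midnight).
+33 minutes from 2091-01-16 15:05:00 is 2091-01-16 15:38:00.

2091-01-16 15:38:00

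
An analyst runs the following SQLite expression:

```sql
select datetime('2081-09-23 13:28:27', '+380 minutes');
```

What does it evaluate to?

2081-09-23 19:48:27

380 minutes = 6h 20m; +380 minutes from 2081-09-23 13:28:27 is 2081-09-23 19:48:27.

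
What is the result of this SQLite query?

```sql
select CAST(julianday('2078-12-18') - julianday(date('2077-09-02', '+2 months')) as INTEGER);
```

Adding +2 months to 2077-09-02 gives 2077-11-02.
28 days remain in November 2077 after the 2nd (30 − 2).
Full months from December 2077 through November 2078 contribute their day counts.
Then 18 days into December 2078.
Total: 28 + 31 + 31 + 28 + 31 + 30 + 31 + 30 + 31 + 31 + 30 + 31 + 30 + 18 = 411.

411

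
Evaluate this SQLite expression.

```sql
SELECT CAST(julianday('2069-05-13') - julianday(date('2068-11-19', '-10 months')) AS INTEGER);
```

480

Adding -10 months to 2068-11-19 gives 2068-01-19.
12 days remain in January 2068 after the 19th (31 − 19).
Full months from February 2068 through April 2069 contribute their day counts.
Then 13 days into May 2069.
Total: 12 + 29 + 31 + 30 + 31 + 30 + 31 + 31 + 30 + 31 + 30 + 31 + 31 + 28 + 31 + 30 + 13 = 480.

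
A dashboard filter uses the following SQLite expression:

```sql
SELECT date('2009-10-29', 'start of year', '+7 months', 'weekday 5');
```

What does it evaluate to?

2009-08-07

`start of year` rewinds 2009-10-29 to 2009-01-01.
Adding +7 months to 2009-01-01 gives 2009-08-01.
`weekday 5` advances to the next Friday; 2009-08-01 is a Saturday, so it moves forward to 2009-08-07.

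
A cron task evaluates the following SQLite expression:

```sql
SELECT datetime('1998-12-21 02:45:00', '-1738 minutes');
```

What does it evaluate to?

1998-12-19 21:47:00

1738 minutes = 28h 58m; -1738 minutes from 1998-12-21 02:45:00 is 1998-12-19 21:47:00 (crosses midnight).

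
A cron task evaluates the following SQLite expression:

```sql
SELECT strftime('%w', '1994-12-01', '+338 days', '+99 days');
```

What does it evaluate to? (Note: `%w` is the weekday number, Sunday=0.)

0

First apply '+338 days', '+99 days': 1994-12-01 → 1996-02-11.
1996-02-11 is a Sunday; with Sunday=0 that is 0.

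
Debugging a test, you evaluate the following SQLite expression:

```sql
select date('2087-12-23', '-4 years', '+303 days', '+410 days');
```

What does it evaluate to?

2085-12-05

Adding -4 years to 2087-12-23 gives 2083-12-23.
Applying '+303 days' to 2083-12-23: counting 303 days forward gives 2084-10-21.
Applying '+410 days' to 2084-10-21: counting 410 days forward gives 2085-12-05.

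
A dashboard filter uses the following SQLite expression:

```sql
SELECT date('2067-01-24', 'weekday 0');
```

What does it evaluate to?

`weekday 0` advances to the next Sunday; 2067-01-24 is a Monday, so it moves forward to 2067-01-30.

2067-01-30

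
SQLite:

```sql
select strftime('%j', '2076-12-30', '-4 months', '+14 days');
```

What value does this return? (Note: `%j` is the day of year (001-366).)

257

First apply '-4 months', '+14 days': 2076-12-30 → 2076-09-13.
Day-of-year for 2076-09-13: days since 2076-01-01 inclusive = 257, zero-padded to 257.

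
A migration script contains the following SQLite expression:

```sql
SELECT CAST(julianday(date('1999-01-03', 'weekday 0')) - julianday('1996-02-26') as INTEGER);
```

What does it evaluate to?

`weekday 0` advances to the next Sunday; 1999-01-03 is already a Sunday, so it stays at 1999-01-03.
3 days remain in February 1996 after the 26th (29 − 26).
Full months from March 1996 through December 1998 contribute their day counts.
Then 3 days into January 1999.
Total: 3 + 31 + 30 + 31 + 30 + 31 + 31 + 30 + 31 + 30 + 31 + 31 + 28 + 31 + 30 + 31 + 30 + 31 + 31 + 30 + 31 + 30 + 31 + 31 + 28 + 31 + 30 + 31 + 30 + 31 + 31 + 30 + 31 + 30 + 31 + 3 = 1042.

1042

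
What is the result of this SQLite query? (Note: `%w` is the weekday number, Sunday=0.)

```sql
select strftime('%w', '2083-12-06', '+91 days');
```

1

First apply '+91 days': 2083-12-06 → 2084-03-06.
2084-03-06 is a Monday; with Sunday=0 that is 1.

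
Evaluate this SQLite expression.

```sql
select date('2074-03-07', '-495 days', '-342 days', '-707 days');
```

Applying '-495 days' to 2074-03-07: counting 495 days back gives 2072-10-28.
Applying '-342 days' to 2072-10-28: counting 342 days back gives 2071-11-21.
Applying '-707 days' to 2071-11-21: counting 707 days back gives 2069-12-14.

2069-12-14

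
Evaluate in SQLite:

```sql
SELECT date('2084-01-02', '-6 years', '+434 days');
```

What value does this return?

Adding -6 years to 2084-01-02 gives 2078-01-02.
Applying '+434 days' to 2078-01-02: counting 434 days forward gives 2079-03-12.

2079-03-12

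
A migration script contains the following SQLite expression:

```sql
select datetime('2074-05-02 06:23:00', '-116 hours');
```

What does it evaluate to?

-116 hours from 2074-05-02 06:23:00 is 2074-04-27 10:23:00 (crosses midnight).

2074-04-27 10:23:00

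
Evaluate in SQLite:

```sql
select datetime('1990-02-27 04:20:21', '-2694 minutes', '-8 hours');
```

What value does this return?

1990-02-24 23:26:21

2694 minutes = 44h 54m; -2694 minutes from 1990-02-27 04:20:21 is 1990-02-25 07:26:21 (crosses midnight).
-8 hours from 1990-02-25 07:26:21 is 1990-02-24 23:26:21 (crosses midnight).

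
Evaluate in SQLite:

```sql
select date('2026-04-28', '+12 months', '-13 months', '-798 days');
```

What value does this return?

Adding +12 months to 2026-04-28 gives 2027-04-28.
Adding -13 months to 2027-04-28 gives 2026-03-28.
Applying '-798 days' to 2026-03-28: counting 798 days back gives 2024-01-20.

2024-01-20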